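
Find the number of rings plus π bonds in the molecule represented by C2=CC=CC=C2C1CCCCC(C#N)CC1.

7

Molecular formula from the SMILES: C15H19N.
DoU = (2C + 2 + N − H − X)/2 = (2·15 + 2 + 1 − 19 − 0)/2 = 14/2 = 7.
(Structurally: 2 ring(s) + 5 π bond(s) = 7.)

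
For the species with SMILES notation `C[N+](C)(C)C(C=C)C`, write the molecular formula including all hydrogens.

C7H16N+

Heavy atoms from the SMILES: 7 C, 1 N.
Implicit hydrogens by atom environment:
  4 × C: 3 H each → 12
  2 × C: 1 H each → 2
  1 × C: 2 H
  1 × N (charge +1): no H
  Total hydrogens = 16.
Net charge +1.
Molecular formula: C7H16N+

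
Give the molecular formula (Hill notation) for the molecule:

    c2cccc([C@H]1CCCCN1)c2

C11H15N

Heavy atoms from the SMILES: 11 C, 1 N.
Implicit hydrogens by atom environment:
  5 × C (aromatic): 1 H each → 5
  4 × C: 2 H each → 8
  1 × C: 1 H
  1 × C (aromatic): no H
  1 × N: 1 H
  Total hydrogens = 15.
Molecular formula: C11H15N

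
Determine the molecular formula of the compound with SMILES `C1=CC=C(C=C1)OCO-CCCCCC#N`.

Heavy atoms from the SMILES: 13 C, 1 N, 2 O.
Implicit hydrogens by atom environment:
  6 × C: 2 H each → 12
  5 × C (aromatic): 1 H each → 5
  2 × O: no H
  1 × C (aromatic): no H
  1 × C: no H
  1 × N: no H
  Total hydrogens = 17.
Molecular formula: C13H17NO2

C13H17NO2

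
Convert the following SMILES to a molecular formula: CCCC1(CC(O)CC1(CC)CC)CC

C14H28O

Heavy atoms from the SMILES: 14 C, 1 O.
Implicit hydrogens by atom environment:
  7 × C: 2 H each → 14
  4 × C: 3 H each → 12
  2 × C: no H
  1 × C: 1 H
  1 × O: 1 H
  Total hydrogens = 28.
Molecular formula: C14H28O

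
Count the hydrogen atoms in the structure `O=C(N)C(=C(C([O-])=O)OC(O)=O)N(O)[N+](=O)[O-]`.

4

Hydrogens are implicit in SMILES; fill each atom to its normal valence:
  5 × C: no H
  5 × O: no H
  2 × O: 1 H each → 2
  2 × O (charge -1): no H
  1 × N: 2 H
  1 × N: no H
  1 × N (charge +1): no H
  Total hydrogens = 4.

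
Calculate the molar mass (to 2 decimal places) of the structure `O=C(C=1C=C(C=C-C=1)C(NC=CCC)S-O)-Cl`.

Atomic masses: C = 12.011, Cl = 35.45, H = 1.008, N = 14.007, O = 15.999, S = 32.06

Molecular formula: C12H14ClNO2S.
M = 12×12.011 + 1×35.45 + 14×1.008 + 1×14.007 + 2×15.999 + 1×32.06 = 271.76 g/mol.

271.76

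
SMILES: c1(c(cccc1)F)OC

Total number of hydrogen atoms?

Hydrogens are implicit in SMILES; fill each atom to its normal valence:
  4 × C (aromatic): 1 H each → 4
  2 × C (aromatic): no H
  1 × C: 3 H
  1 × F: no H
  1 × O: no H
  Total hydrogens = 7.

7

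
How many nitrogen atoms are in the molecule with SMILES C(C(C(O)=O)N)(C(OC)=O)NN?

3

The symbol for nitrogen appears 3 times in the SMILES.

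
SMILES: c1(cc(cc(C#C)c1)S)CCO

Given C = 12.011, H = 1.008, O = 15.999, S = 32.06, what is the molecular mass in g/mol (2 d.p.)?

Molecular formula: C10H10OS.
M = 10×12.011 + 10×1.008 + 1×15.999 + 1×32.06 = 178.25 g/mol.

178.25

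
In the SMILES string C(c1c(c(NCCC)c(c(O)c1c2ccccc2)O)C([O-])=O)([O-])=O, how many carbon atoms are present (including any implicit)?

17

The symbol for carbon appears 17 times in the SMILES. Lowercase c denotes aromatic carbon and counts toward C.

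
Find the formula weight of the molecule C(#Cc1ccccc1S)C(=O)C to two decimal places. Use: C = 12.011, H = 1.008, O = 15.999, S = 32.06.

Molecular formula: C10H8OS.
M = 10×12.011 + 8×1.008 + 1×15.999 + 1×32.06 = 176.23 g/mol.

176.23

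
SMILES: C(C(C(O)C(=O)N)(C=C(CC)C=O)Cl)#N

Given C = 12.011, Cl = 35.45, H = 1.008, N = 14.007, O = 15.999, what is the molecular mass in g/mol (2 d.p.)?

Molecular formula: C9H11ClN2O3.
M = 9×12.011 + 1×35.45 + 11×1.008 + 2×14.007 + 3×15.999 = 230.65 g/mol.

230.65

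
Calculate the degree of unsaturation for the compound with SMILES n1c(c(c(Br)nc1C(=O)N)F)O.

5

Molecular formula from the SMILES: C5H3BrFN3O2.
DoU = (2C + 2 + N − H − X)/2 = (2·5 + 2 + 3 − 3 − 2)/2 = 10/2 = 5.
(Structurally: 1 ring(s) + 4 π bond(s) = 5.)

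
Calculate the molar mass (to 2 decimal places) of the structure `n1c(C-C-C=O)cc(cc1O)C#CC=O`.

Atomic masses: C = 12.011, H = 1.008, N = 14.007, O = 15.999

Molecular formula: C11H9NO3.
M = 11×12.011 + 9×1.008 + 1×14.007 + 3×15.999 = 203.20 g/mol.

203.20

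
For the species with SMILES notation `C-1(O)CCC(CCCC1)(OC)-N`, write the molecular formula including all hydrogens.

Heavy atoms from the SMILES: 9 C, 1 N, 2 O.
Implicit hydrogens by atom environment:
  6 × C: 2 H each → 12
  1 × C: 3 H
  1 × C: 1 H
  1 × C: no H
  1 × N: 2 H
  1 × O: 1 H
  1 × O: no H
  Total hydrogens = 19.
Molecular formula: C9H19NO2

C9H19NO2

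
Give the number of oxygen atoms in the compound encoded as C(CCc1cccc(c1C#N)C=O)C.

The symbol for oxygen appears 1 time in the SMILES.

1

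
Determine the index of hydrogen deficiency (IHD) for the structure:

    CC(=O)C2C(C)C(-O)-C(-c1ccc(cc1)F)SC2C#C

8

Molecular formula from the SMILES: C16H17FO2S.
DoU = (2C + 2 + N − H − X)/2 = (2·16 + 2 + 0 − 17 − 1)/2 = 16/2 = 8.
(Structurally: 2 ring(s) + 6 π bond(s) = 8.)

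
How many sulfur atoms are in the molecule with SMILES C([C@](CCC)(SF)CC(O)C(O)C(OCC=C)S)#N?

The symbol for sulfur appears 2 times in the SMILES.

2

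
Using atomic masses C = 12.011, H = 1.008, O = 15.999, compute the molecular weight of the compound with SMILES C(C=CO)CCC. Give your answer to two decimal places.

Molecular formula: C6H12O.
M = 6×12.011 + 12×1.008 + 1×15.999 = 100.16 g/mol.

100.16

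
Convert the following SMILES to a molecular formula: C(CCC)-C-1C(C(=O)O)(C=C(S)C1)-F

C10H15FO2S

Heavy atoms from the SMILES: 10 C, 1 F, 2 O, 1 S.
Implicit hydrogens by atom environment:
  4 × C: 2 H each → 8
  3 × C: no H
  2 × C: 1 H each → 2
  1 × C: 3 H
  1 × F: no H
  1 × O: 1 H
  1 × O: no H
  1 × S: 1 H
  Total hydrogens = 15.
Molecular formula: C10H15FO2S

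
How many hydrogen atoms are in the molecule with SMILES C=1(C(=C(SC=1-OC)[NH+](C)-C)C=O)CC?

16

Hydrogens are implicit in SMILES; fill each atom to its normal valence:
  4 × C: 3 H each → 12
  4 × C (aromatic): no H
  2 × O: no H
  1 × C: 2 H
  1 × C: 1 H
  1 × N (charge +1): 1 H
  1 × S (aromatic): no H
  Total hydrogens = 16.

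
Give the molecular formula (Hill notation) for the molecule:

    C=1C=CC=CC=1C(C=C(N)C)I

C10H12IN

Heavy atoms from the SMILES: 10 C, 1 I, 1 N.
Implicit hydrogens by atom environment:
  5 × C (aromatic): 1 H each → 5
  2 × C: 1 H each → 2
  1 × C: 3 H
  1 × C: no H
  1 × C (aromatic): no H
  1 × I: no H
  1 × N: 2 H
  Total hydrogens = 12.
Molecular formula: C10H12IN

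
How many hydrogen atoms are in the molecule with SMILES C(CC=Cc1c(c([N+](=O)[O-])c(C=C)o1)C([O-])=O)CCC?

16

Hydrogens are implicit in SMILES; fill each atom to its normal valence:
  5 × C: 2 H each → 10
  4 × C (aromatic): no H
  3 × C: 1 H each → 3
  2 × O: no H
  2 × O (charge -1): no H
  1 × C: 3 H
  1 × C: no H
  1 × N (charge +1): no H
  1 × O (aromatic): no H
  Total hydrogens = 16.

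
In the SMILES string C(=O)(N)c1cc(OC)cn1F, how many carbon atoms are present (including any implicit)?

The symbol for carbon appears 6 times in the SMILES. Lowercase c denotes aromatic carbon and counts toward C.

6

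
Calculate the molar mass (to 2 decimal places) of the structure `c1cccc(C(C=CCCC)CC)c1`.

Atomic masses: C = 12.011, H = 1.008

188.31

Molecular formula: C14H20.
M = 14×12.011 + 20×1.008 = 188.31 g/mol.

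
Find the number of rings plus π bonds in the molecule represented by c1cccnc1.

Molecular formula from the SMILES: C5H5N.
DoU = (2C + 2 + N − H − X)/2 = (2·5 + 2 + 1 − 5 − 0)/2 = 8/2 = 4.
(Structurally: 1 ring(s) + 3 π bond(s) = 4.)

4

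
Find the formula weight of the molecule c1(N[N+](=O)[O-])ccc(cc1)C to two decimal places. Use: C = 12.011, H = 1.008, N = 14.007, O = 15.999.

152.15

Molecular formula: C7H8N2O2.
M = 7×12.011 + 8×1.008 + 2×14.007 + 2×15.999 = 152.15 g/mol.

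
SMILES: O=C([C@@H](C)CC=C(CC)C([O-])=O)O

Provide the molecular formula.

C9H13O4-

Heavy atoms from the SMILES: 9 C, 4 O.
Implicit hydrogens by atom environment:
  3 × C: no H
  2 × C: 3 H each → 6
  2 × C: 2 H each → 4
  2 × C: 1 H each → 2
  2 × O: no H
  1 × O: 1 H
  1 × O (charge -1): no H
  Total hydrogens = 13.
Net charge -1.
Molecular formula: C9H13O4-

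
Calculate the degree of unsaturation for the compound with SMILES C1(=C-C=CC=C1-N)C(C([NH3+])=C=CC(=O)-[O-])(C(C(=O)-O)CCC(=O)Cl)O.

Molecular formula from the SMILES: C16H17ClN2O6.
DoU = (2C + 2 + N − H − X)/2 = (2·16 + 2 + 2 − 17 − 1)/2 = 18/2 = 9.
(Structurally: 1 ring(s) + 8 π bond(s) = 9.)

9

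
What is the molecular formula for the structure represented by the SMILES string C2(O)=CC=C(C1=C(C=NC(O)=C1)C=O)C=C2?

C12H9NO3

Heavy atoms from the SMILES: 12 C, 1 N, 3 O.
Implicit hydrogens by atom environment:
  6 × C (aromatic): 1 H each → 6
  5 × C (aromatic): no H
  2 × O: 1 H each → 2
  1 × C: 1 H
  1 × N (aromatic): no H
  1 × O: no H
  Total hydrogens = 9.
Molecular formula: C12H9NO3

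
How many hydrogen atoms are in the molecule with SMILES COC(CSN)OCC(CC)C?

Hydrogens are implicit in SMILES; fill each atom to its normal valence:
  3 × C: 3 H each → 9
  3 × C: 2 H each → 6
  2 × C: 1 H each → 2
  2 × O: no H
  1 × N: 2 H
  1 × S: no H
  Total hydrogens = 19.

19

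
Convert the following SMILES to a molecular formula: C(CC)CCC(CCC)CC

C11H24

Heavy atoms from the SMILES: 11 C.
Implicit hydrogens by atom environment:
  7 × C: 2 H each → 14
  3 × C: 3 H each → 9
  1 × C: 1 H
  Total hydrogens = 24.
Molecular formula: C11H24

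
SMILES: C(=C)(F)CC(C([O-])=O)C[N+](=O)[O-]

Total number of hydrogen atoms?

7

Hydrogens are implicit in SMILES; fill each atom to its normal valence:
  3 × C: 2 H each → 6
  2 × C: no H
  2 × O: no H
  2 × O (charge -1): no H
  1 × C: 1 H
  1 × F: no H
  1 × N (charge +1): no H
  Total hydrogens = 7.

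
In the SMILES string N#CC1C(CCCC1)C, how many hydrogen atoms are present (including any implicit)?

Hydrogens are implicit in SMILES; fill each atom to its normal valence:
  4 × C: 2 H each → 8
  2 × C: 1 H each → 2
  1 × C: 3 H
  1 × C: no H
  1 × N: no H
  Total hydrogens = 13.

13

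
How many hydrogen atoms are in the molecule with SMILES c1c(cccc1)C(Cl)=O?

5

Hydrogens are implicit in SMILES; fill each atom to its normal valence:
  5 × C (aromatic): 1 H each → 5
  1 × C (aromatic): no H
  1 × C: no H
  1 × Cl: no H
  1 × O: no H
  Total hydrogens = 5.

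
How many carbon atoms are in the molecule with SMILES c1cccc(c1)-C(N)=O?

The symbol for carbon appears 7 times in the SMILES. Lowercase c denotes aromatic carbon and counts toward C.

7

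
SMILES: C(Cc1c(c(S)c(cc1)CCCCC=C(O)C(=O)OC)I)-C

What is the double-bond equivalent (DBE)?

Molecular formula from the SMILES: C17H23IO3S.
DoU = (2C + 2 + N − H − X)/2 = (2·17 + 2 + 0 − 23 − 1)/2 = 12/2 = 6.
(Structurally: 1 ring(s) + 5 π bond(s) = 6.)

6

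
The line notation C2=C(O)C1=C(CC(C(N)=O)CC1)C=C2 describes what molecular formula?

Heavy atoms from the SMILES: 11 C, 1 N, 2 O.
Implicit hydrogens by atom environment:
  3 × C: 2 H each → 6
  3 × C (aromatic): 1 H each → 3
  3 × C (aromatic): no H
  1 × C: 1 H
  1 × C: no H
  1 × N: 2 H
  1 × O: 1 H
  1 × O: no H
  Total hydrogens = 13.
Molecular formula: C11H13NO2

C11H13NO2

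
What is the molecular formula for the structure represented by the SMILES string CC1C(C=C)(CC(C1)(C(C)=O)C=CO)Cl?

C12H17ClO2

Heavy atoms from the SMILES: 12 C, 1 Cl, 2 O.
Implicit hydrogens by atom environment:
  4 × C: 1 H each → 4
  3 × C: 2 H each → 6
  3 × C: no H
  2 × C: 3 H each → 6
  1 × Cl: no H
  1 × O: 1 H
  1 × O: no H
  Total hydrogens = 17.
Molecular formula: C12H17ClO2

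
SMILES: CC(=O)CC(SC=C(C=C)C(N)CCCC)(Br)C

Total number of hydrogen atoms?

24

Hydrogens are implicit in SMILES; fill each atom to its normal valence:
  5 × C: 2 H each → 10
  3 × C: 3 H each → 9
  3 × C: 1 H each → 3
  3 × C: no H
  1 × Br: no H
  1 × N: 2 H
  1 × O: no H
  1 × S: no H
  Total hydrogens = 24.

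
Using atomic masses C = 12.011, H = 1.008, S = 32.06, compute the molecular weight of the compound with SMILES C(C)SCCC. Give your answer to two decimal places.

Molecular formula: C5H12S.
M = 5×12.011 + 12×1.008 + 1×32.06 = 104.21 g/mol.

104.21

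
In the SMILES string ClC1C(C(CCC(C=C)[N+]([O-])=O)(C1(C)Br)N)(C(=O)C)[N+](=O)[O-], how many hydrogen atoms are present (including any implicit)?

Hydrogens are implicit in SMILES; fill each atom to its normal valence:
  4 × C: no H
  3 × C: 2 H each → 6
  3 × C: 1 H each → 3
  3 × O: no H
  2 × C: 3 H each → 6
  2 × N (charge +1): no H
  2 × O (charge -1): no H
  1 × Br: no H
  1 × Cl: no H
  1 × N: 2 H
  Total hydrogens = 17.

17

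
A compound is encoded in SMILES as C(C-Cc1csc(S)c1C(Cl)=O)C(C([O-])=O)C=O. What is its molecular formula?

C11H10ClO4S2-

Heavy atoms from the SMILES: 11 C, 1 Cl, 4 O, 2 S.
Implicit hydrogens by atom environment:
  3 × C: 2 H each → 6
  3 × C (aromatic): no H
  3 × O: no H
  2 × C: 1 H each → 2
  2 × C: no H
  1 × C (aromatic): 1 H
  1 × Cl: no H
  1 × O (charge -1): no H
  1 × S: 1 H
  1 × S (aromatic): no H
  Total hydrogens = 10.
Net charge -1.
Molecular formula: C11H10ClO4S2-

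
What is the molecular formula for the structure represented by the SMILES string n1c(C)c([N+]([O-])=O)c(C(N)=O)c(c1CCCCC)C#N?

C13H16N4O3

Heavy atoms from the SMILES: 13 C, 4 N, 3 O.
Implicit hydrogens by atom environment:
  5 × C (aromatic): no H
  4 × C: 2 H each → 8
  2 × C: 3 H each → 6
  2 × C: no H
  2 × O: no H
  1 × N: 2 H
  1 × N (aromatic): no H
  1 × N (charge +1): no H
  1 × N: no H
  1 × O (charge -1): no H
  Total hydrogens = 16.
Molecular formula: C13H16N4O3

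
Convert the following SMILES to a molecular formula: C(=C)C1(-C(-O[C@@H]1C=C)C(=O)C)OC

C10H14O3

Heavy atoms from the SMILES: 10 C, 3 O.
Implicit hydrogens by atom environment:
  4 × C: 1 H each → 4
  3 × O: no H
  2 × C: 3 H each → 6
  2 × C: 2 H each → 4
  2 × C: no H
  Total hydrogens = 14.
Molecular formula: C10H14O3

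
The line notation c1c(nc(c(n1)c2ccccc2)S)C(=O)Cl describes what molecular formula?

C11H7ClN2OS

Heavy atoms from the SMILES: 11 C, 1 Cl, 2 N, 1 O, 1 S.
Implicit hydrogens by atom environment:
  6 × C (aromatic): 1 H each → 6
  4 × C (aromatic): no H
  2 × N (aromatic): no H
  1 × C: no H
  1 × Cl: no H
  1 × O: no H
  1 × S: 1 H
  Total hydrogens = 7.
Molecular formula: C11H7ClN2OS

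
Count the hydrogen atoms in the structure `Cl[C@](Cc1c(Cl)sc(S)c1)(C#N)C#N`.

Hydrogens are implicit in SMILES; fill each atom to its normal valence:
  3 × C (aromatic): no H
  3 × C: no H
  2 × Cl: no H
  2 × N: no H
  1 × C: 2 H
  1 × C (aromatic): 1 H
  1 × S: 1 H
  1 × S (aromatic): no H
  Total hydrogens = 4.

4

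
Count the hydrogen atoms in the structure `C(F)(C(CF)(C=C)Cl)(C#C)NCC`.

Hydrogens are implicit in SMILES; fill each atom to its normal valence:
  3 × C: 2 H each → 6
  3 × C: no H
  2 × C: 1 H each → 2
  2 × F: no H
  1 × C: 3 H
  1 × Cl: no H
  1 × N: 1 H
  Total hydrogens = 12.

12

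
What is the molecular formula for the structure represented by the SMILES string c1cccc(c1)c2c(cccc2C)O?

Heavy atoms from the SMILES: 13 C, 1 O.
Implicit hydrogens by atom environment:
  8 × C (aromatic): 1 H each → 8
  4 × C (aromatic): no H
  1 × C: 3 H
  1 × O: 1 H
  Total hydrogens = 12.
Molecular formula: C13H12O

C13H12O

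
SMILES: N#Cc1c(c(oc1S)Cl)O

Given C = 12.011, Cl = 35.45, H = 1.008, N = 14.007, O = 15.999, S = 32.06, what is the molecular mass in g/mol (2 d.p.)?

Molecular formula: C5H2ClNO2S.
M = 5×12.011 + 1×35.45 + 2×1.008 + 1×14.007 + 2×15.999 + 1×32.06 = 175.59 g/mol.

175.59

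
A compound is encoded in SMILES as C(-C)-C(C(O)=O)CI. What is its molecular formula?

C5H9IO2

Heavy atoms from the SMILES: 5 C, 1 I, 2 O.
Implicit hydrogens by atom environment:
  2 × C: 2 H each → 4
  1 × C: 3 H
  1 × C: 1 H
  1 × C: no H
  1 × I: no H
  1 × O: 1 H
  1 × O: no H
  Total hydrogens = 9.
Molecular formula: C5H9IO2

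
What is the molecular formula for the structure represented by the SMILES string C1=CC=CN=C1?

C5H5N

Heavy atoms from the SMILES: 5 C, 1 N.
Implicit hydrogens by atom environment:
  5 × C (aromatic): 1 H each → 5
  1 × N (aromatic): no H
  Total hydrogens = 5.
Molecular formula: C5H5N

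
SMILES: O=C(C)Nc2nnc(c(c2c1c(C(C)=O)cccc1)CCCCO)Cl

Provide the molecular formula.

Heavy atoms from the SMILES: 18 C, 1 Cl, 3 N, 3 O.
Implicit hydrogens by atom environment:
  6 × C (aromatic): no H
  4 × C: 2 H each → 8
  4 × C (aromatic): 1 H each → 4
  2 × C: 3 H each → 6
  2 × C: no H
  2 × N (aromatic): no H
  2 × O: no H
  1 × Cl: no H
  1 × N: 1 H
  1 × O: 1 H
  Total hydrogens = 20.
Molecular formula: C18H20ClN3O3

C18H20ClN3O3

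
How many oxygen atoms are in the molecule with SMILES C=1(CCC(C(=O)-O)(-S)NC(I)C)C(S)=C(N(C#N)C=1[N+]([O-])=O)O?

5

The symbol for oxygen appears 5 times in the SMILES.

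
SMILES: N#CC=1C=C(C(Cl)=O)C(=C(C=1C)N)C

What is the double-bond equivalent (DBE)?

7

Molecular formula from the SMILES: C10H9ClN2O.
DoU = (2C + 2 + N − H − X)/2 = (2·10 + 2 + 2 − 9 − 1)/2 = 14/2 = 7.
(Structurally: 1 ring(s) + 6 π bond(s) = 7.)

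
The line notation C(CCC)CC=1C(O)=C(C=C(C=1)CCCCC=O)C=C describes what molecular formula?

C18H26O2

Heavy atoms from the SMILES: 18 C, 2 O.
Implicit hydrogens by atom environment:
  9 × C: 2 H each → 18
  4 × C (aromatic): no H
  2 × C (aromatic): 1 H each → 2
  2 × C: 1 H each → 2
  1 × C: 3 H
  1 × O: 1 H
  1 × O: no H
  Total hydrogens = 26.
Molecular formula: C18H26O2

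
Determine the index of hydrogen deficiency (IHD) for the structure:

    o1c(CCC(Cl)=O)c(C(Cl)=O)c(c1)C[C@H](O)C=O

6

Molecular formula from the SMILES: C11H10Cl2O5.
DoU = (2C + 2 + N − H − X)/2 = (2·11 + 2 + 0 − 10 − 2)/2 = 12/2 = 6.
(Structurally: 1 ring(s) + 5 π bond(s) = 6.)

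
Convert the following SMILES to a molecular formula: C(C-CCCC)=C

Heavy atoms from the SMILES: 7 C.
Implicit hydrogens by atom environment:
  5 × C: 2 H each → 10
  1 × C: 3 H
  1 × C: 1 H
  Total hydrogens = 14.
Molecular formula: C7H14

C7H14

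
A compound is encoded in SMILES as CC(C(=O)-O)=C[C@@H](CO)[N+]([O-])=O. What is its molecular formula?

Heavy atoms from the SMILES: 6 C, 1 N, 5 O.
Implicit hydrogens by atom environment:
  2 × C: 1 H each → 2
  2 × C: no H
  2 × O: 1 H each → 2
  2 × O: no H
  1 × C: 3 H
  1 × C: 2 H
  1 × N (charge +1): no H
  1 × O (charge -1): no H
  Total hydrogens = 9.
Molecular formula: C6H9NO5

C6H9NO5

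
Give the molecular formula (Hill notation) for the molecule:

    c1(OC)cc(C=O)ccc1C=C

C10H10O2

Heavy atoms from the SMILES: 10 C, 2 O.
Implicit hydrogens by atom environment:
  3 × C (aromatic): 1 H each → 3
  3 × C (aromatic): no H
  2 × C: 1 H each → 2
  2 × O: no H
  1 × C: 3 H
  1 × C: 2 H
  Total hydrogens = 10.
Molecular formula: C10H10O2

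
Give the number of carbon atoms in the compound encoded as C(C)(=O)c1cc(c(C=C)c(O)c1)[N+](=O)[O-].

The symbol for carbon appears 10 times in the SMILES. Lowercase c denotes aromatic carbon and counts toward C.

10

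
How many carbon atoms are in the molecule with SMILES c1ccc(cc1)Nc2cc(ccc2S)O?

12

The symbol for carbon appears 12 times in the SMILES. Lowercase c denotes aromatic carbon and counts toward C.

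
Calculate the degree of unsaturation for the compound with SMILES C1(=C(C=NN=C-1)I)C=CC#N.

Molecular formula from the SMILES: C7H4IN3.
DoU = (2C + 2 + N − H − X)/2 = (2·7 + 2 + 3 − 4 − 1)/2 = 14/2 = 7.
(Structurally: 1 ring(s) + 6 π bond(s) = 7.)

7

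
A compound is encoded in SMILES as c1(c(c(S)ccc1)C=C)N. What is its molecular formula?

C8H9NS

Heavy atoms from the SMILES: 8 C, 1 N, 1 S.
Implicit hydrogens by atom environment:
  3 × C (aromatic): 1 H each → 3
  3 × C (aromatic): no H
  1 × C: 2 H
  1 × C: 1 H
  1 × N: 2 H
  1 × S: 1 H
  Total hydrogens = 9.
Molecular formula: C8H9NS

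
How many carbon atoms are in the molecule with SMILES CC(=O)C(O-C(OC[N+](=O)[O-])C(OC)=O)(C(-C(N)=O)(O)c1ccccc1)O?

15

The symbol for carbon appears 15 times in the SMILES. Lowercase c denotes aromatic carbon and counts toward C.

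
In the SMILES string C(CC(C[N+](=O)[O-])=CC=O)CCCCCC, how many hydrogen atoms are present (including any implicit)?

21

Hydrogens are implicit in SMILES; fill each atom to its normal valence:
  8 × C: 2 H each → 16
  2 × C: 1 H each → 2
  2 × O: no H
  1 × C: 3 H
  1 × C: no H
  1 × N (charge +1): no H
  1 × O (charge -1): no H
  Total hydrogens = 21.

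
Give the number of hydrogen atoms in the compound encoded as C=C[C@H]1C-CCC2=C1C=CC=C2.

Hydrogens are implicit in SMILES; fill each atom to its normal valence:
  4 × C: 2 H each → 8
  4 × C (aromatic): 1 H each → 4
  2 × C: 1 H each → 2
  2 × C (aromatic): no H
  Total hydrogens = 14.

14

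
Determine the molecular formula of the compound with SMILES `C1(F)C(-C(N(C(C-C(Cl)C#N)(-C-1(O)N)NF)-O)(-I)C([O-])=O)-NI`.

C9H11ClF2I2N5O4-

Heavy atoms from the SMILES: 9 C, 1 Cl, 2 F, 2 I, 5 N, 4 O.
Implicit hydrogens by atom environment:
  5 × C: no H
  3 × C: 1 H each → 3
  2 × F: no H
  2 × I: no H
  2 × N: 1 H each → 2
  2 × N: no H
  2 × O: 1 H each → 2
  1 × C: 2 H
  1 × Cl: no H
  1 × N: 2 H
  1 × O: no H
  1 × O (charge -1): no H
  Total hydrogens = 11.
Net charge -1.
Molecular formula: C9H11ClF2I2N5O4-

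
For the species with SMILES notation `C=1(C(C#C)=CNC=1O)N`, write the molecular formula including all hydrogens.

C6H6N2O

Heavy atoms from the SMILES: 6 C, 2 N, 1 O.
Implicit hydrogens by atom environment:
  3 × C (aromatic): no H
  1 × C (aromatic): 1 H
  1 × C: 1 H
  1 × C: no H
  1 × N: 2 H
  1 × N (aromatic): 1 H
  1 × O: 1 H
  Total hydrogens = 6.
Molecular formula: C6H6N2O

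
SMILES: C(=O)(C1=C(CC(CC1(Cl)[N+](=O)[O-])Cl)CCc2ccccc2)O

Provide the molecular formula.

Heavy atoms from the SMILES: 15 C, 2 Cl, 1 N, 4 O.
Implicit hydrogens by atom environment:
  5 × C (aromatic): 1 H each → 5
  4 × C: 2 H each → 8
  4 × C: no H
  2 × Cl: no H
  2 × O: no H
  1 × C: 1 H
  1 × C (aromatic): no H
  1 × N (charge +1): no H
  1 × O: 1 H
  1 × O (charge -1): no H
  Total hydrogens = 15.
Molecular formula: C15H15Cl2NO4

C15H15Cl2NO4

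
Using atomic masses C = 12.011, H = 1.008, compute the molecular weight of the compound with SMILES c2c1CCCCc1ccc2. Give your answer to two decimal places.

Molecular formula: C10H12.
M = 10×12.011 + 12×1.008 = 132.21 g/mol.

132.21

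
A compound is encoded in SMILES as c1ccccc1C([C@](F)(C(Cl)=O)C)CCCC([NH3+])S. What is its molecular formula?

C14H20ClFNOS+

Heavy atoms from the SMILES: 14 C, 1 Cl, 1 F, 1 N, 1 O, 1 S.
Implicit hydrogens by atom environment:
  5 × C (aromatic): 1 H each → 5
  3 × C: 2 H each → 6
  2 × C: 1 H each → 2
  2 × C: no H
  1 × C: 3 H
  1 × C (aromatic): no H
  1 × Cl: no H
  1 × F: no H
  1 × N (charge +1): 3 H
  1 × O: no H
  1 × S: 1 H
  Total hydrogens = 20.
Net charge +1.
Molecular formula: C14H20ClFNOS+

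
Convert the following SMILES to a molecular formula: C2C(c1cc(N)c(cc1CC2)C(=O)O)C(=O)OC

C13H15NO4

Heavy atoms from the SMILES: 13 C, 1 N, 4 O.
Implicit hydrogens by atom environment:
  4 × C (aromatic): no H
  3 × C: 2 H each → 6
  3 × O: no H
  2 × C (aromatic): 1 H each → 2
  2 × C: no H
  1 × C: 3 H
  1 × C: 1 H
  1 × N: 2 H
  1 × O: 1 H
  Total hydrogens = 15.
Molecular formula: C13H15NO4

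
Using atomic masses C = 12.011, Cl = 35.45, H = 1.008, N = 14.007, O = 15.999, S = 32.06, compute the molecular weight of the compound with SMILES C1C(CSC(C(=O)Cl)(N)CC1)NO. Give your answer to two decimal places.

224.70

Molecular formula: C7H13ClN2O2S.
M = 7×12.011 + 1×35.45 + 13×1.008 + 2×14.007 + 2×15.999 + 1×32.06 = 224.70 g/mol.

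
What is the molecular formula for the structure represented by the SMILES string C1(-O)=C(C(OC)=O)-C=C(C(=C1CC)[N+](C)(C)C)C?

C14H22NO3+

Heavy atoms from the SMILES: 14 C, 1 N, 3 O.
Implicit hydrogens by atom environment:
  6 × C: 3 H each → 18
  5 × C (aromatic): no H
  2 × O: no H
  1 × C: 2 H
  1 × C (aromatic): 1 H
  1 × C: no H
  1 × N (charge +1): no H
  1 × O: 1 H
  Total hydrogens = 22.
Net charge +1.
Molecular formula: C14H22NO3+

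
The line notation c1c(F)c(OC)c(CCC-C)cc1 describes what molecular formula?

C11H15FO

Heavy atoms from the SMILES: 11 C, 1 F, 1 O.
Implicit hydrogens by atom environment:
  3 × C: 2 H each → 6
  3 × C (aromatic): 1 H each → 3
  3 × C (aromatic): no H
  2 × C: 3 H each → 6
  1 × F: no H
  1 × O: no H
  Total hydrogens = 15.
Molecular formula: C11H15FO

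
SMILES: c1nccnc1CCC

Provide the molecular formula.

C7H10N2

Heavy atoms from the SMILES: 7 C, 2 N.
Implicit hydrogens by atom environment:
  3 × C (aromatic): 1 H each → 3
  2 × C: 2 H each → 4
  2 × N (aromatic): no H
  1 × C: 3 H
  1 × C (aromatic): no H
  Total hydrogens = 10.
Molecular formula: C7H10N2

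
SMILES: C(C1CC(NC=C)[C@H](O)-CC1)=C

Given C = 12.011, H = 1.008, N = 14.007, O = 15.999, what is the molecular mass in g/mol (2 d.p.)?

Molecular formula: C10H17NO.
M = 10×12.011 + 17×1.008 + 1×14.007 + 1×15.999 = 167.25 g/mol.

167.25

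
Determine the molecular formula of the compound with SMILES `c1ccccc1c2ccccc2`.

C12H10

Heavy atoms from the SMILES: 12 C.
Implicit hydrogens by atom environment:
  10 × C (aromatic): 1 H each → 10
  2 × C (aromatic): no H
  Total hydrogens = 10.
Molecular formula: C12H10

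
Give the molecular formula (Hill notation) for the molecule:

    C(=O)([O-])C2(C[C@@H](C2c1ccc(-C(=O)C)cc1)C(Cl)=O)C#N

Heavy atoms from the SMILES: 15 C, 1 Cl, 1 N, 4 O.
Implicit hydrogens by atom environment:
  5 × C: no H
  4 × C (aromatic): 1 H each → 4
  3 × O: no H
  2 × C: 1 H each → 2
  2 × C (aromatic): no H
  1 × C: 3 H
  1 × C: 2 H
  1 × Cl: no H
  1 × N: no H
  1 × O (charge -1): no H
  Total hydrogens = 11.
Net charge -1.
Molecular formula: C15H11ClNO4-

C15H11ClNO4-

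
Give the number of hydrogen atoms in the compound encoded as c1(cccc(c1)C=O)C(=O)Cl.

5

Hydrogens are implicit in SMILES; fill each atom to its normal valence:
  4 × C (aromatic): 1 H each → 4
  2 × C (aromatic): no H
  2 × O: no H
  1 × C: 1 H
  1 × C: no H
  1 × Cl: no H
  Total hydrogens = 5.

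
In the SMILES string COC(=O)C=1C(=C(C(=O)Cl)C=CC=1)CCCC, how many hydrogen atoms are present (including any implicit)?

15

Hydrogens are implicit in SMILES; fill each atom to its normal valence:
  3 × C: 2 H each → 6
  3 × C (aromatic): 1 H each → 3
  3 × C (aromatic): no H
  3 × O: no H
  2 × C: 3 H each → 6
  2 × C: no H
  1 × Cl: no H
  Total hydrogens = 15.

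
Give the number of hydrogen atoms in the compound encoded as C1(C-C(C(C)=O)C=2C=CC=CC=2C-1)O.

14

Hydrogens are implicit in SMILES; fill each atom to its normal valence:
  4 × C (aromatic): 1 H each → 4
  2 × C: 2 H each → 4
  2 × C: 1 H each → 2
  2 × C (aromatic): no H
  1 × C: 3 H
  1 × C: no H
  1 × O: 1 H
  1 × O: no H
  Total hydrogens = 14.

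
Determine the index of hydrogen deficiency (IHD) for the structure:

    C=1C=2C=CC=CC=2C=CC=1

Molecular formula from the SMILES: C10H8.
DoU = (2C + 2 + N − H − X)/2 = (2·10 + 2 + 0 − 8 − 0)/2 = 14/2 = 7.
(Structurally: 2 ring(s) + 5 π bond(s) = 7.)

7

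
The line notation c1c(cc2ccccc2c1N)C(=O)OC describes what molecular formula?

C12H11NO2

Heavy atoms from the SMILES: 12 C, 1 N, 2 O.
Implicit hydrogens by atom environment:
  6 × C (aromatic): 1 H each → 6
  4 × C (aromatic): no H
  2 × O: no H
  1 × C: 3 H
  1 × C: no H
  1 × N: 2 H
  Total hydrogens = 11.
Molecular formula: C12H11NO2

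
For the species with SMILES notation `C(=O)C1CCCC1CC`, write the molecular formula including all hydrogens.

C8H14O

Heavy atoms from the SMILES: 8 C, 1 O.
Implicit hydrogens by atom environment:
  4 × C: 2 H each → 8
  3 × C: 1 H each → 3
  1 × C: 3 H
  1 × O: no H
  Total hydrogens = 14.
Molecular formula: C8H14O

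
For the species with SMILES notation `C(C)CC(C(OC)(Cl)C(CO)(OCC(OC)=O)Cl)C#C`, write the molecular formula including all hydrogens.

Heavy atoms from the SMILES: 13 C, 2 Cl, 5 O.
Implicit hydrogens by atom environment:
  4 × C: 2 H each → 8
  4 × C: no H
  4 × O: no H
  3 × C: 3 H each → 9
  2 × C: 1 H each → 2
  2 × Cl: no H
  1 × O: 1 H
  Total hydrogens = 20.
Molecular formula: C13H20Cl2O5

C13H20Cl2O5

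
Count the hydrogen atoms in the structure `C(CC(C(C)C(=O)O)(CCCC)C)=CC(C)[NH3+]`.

Hydrogens are implicit in SMILES; fill each atom to its normal valence:
  4 × C: 3 H each → 12
  4 × C: 2 H each → 8
  4 × C: 1 H each → 4
  2 × C: no H
  1 × N (charge +1): 3 H
  1 × O: 1 H
  1 × O: no H
  Total hydrogens = 28.

28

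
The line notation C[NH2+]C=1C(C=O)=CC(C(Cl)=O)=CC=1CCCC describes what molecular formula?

C13H17ClNO2+

Heavy atoms from the SMILES: 13 C, 1 Cl, 1 N, 2 O.
Implicit hydrogens by atom environment:
  4 × C (aromatic): no H
  3 × C: 2 H each → 6
  2 × C: 3 H each → 6
  2 × C (aromatic): 1 H each → 2
  2 × O: no H
  1 × C: 1 H
  1 × C: no H
  1 × Cl: no H
  1 × N (charge +1): 2 H
  Total hydrogens = 17.
Net charge +1.
Molecular formula: C13H17ClNO2+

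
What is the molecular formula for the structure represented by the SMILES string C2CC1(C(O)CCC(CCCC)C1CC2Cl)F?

C14H24ClFO

Heavy atoms from the SMILES: 14 C, 1 Cl, 1 F, 1 O.
Implicit hydrogens by atom environment:
  8 × C: 2 H each → 16
  4 × C: 1 H each → 4
  1 × C: 3 H
  1 × C: no H
  1 × Cl: no H
  1 × F: no H
  1 × O: 1 H
  Total hydrogens = 24.
Molecular formula: C14H24ClFO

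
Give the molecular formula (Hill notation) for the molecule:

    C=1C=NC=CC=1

C5H5N

Heavy atoms from the SMILES: 5 C, 1 N.
Implicit hydrogens by atom environment:
  5 × C (aromatic): 1 H each → 5
  1 × N (aromatic): no H
  Total hydrogens = 5.
Molecular formula: C5H5N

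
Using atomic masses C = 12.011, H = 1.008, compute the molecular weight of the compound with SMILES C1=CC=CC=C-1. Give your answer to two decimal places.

Molecular formula: C6H6.
M = 6×12.011 + 6×1.008 = 78.11 g/mol.

78.11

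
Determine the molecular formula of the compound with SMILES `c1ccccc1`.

Heavy atoms from the SMILES: 6 C.
Implicit hydrogens by atom environment:
  6 × C (aromatic): 1 H each → 6
  Total hydrogens = 6.
Molecular formula: C6H6

C6H6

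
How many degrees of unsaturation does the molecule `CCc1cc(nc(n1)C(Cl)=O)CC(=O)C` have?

Molecular formula from the SMILES: C10H11ClN2O2.
DoU = (2C + 2 + N − H − X)/2 = (2·10 + 2 + 2 − 11 − 1)/2 = 12/2 = 6.
(Structurally: 1 ring(s) + 5 π bond(s) = 6.)

6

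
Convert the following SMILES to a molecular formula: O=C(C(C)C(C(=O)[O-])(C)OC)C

Heavy atoms from the SMILES: 8 C, 4 O.
Implicit hydrogens by atom environment:
  4 × C: 3 H each → 12
  3 × C: no H
  3 × O: no H
  1 × C: 1 H
  1 × O (charge -1): no H
  Total hydrogens = 13.
Net charge -1.
Molecular formula: C8H13O4-

C8H13O4-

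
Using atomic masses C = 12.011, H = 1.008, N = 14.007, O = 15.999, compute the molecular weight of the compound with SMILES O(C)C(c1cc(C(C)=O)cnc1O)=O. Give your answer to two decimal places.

Molecular formula: C9H9NO4.
M = 9×12.011 + 9×1.008 + 1×14.007 + 4×15.999 = 195.17 g/mol.

195.17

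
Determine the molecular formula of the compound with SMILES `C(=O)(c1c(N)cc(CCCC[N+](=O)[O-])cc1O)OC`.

C12H16N2O5

Heavy atoms from the SMILES: 12 C, 2 N, 5 O.
Implicit hydrogens by atom environment:
  4 × C: 2 H each → 8
  4 × C (aromatic): no H
  3 × O: no H
  2 × C (aromatic): 1 H each → 2
  1 × C: 3 H
  1 × C: no H
  1 × N: 2 H
  1 × N (charge +1): no H
  1 × O: 1 H
  1 × O (charge -1): no H
  Total hydrogens = 16.
Molecular formula: C12H16N2O5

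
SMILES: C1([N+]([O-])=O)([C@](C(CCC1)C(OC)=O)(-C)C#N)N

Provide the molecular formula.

Heavy atoms from the SMILES: 10 C, 3 N, 4 O.
Implicit hydrogens by atom environment:
  4 × C: no H
  3 × C: 2 H each → 6
  3 × O: no H
  2 × C: 3 H each → 6
  1 × C: 1 H
  1 × N: 2 H
  1 × N (charge +1): no H
  1 × N: no H
  1 × O (charge -1): no H
  Total hydrogens = 15.
Molecular formula: C10H15N3O4

C10H15N3O4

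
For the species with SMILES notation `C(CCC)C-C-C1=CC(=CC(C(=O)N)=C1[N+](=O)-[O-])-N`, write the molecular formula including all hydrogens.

Heavy atoms from the SMILES: 13 C, 3 N, 3 O.
Implicit hydrogens by atom environment:
  5 × C: 2 H each → 10
  4 × C (aromatic): no H
  2 × C (aromatic): 1 H each → 2
  2 × N: 2 H each → 4
  2 × O: no H
  1 × C: 3 H
  1 × C: no H
  1 × N (charge +1): no H
  1 × O (charge -1): no H
  Total hydrogens = 19.
Molecular formula: C13H19N3O3

C13H19N3O3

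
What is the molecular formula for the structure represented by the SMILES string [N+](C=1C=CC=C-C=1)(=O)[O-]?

C6H5NO2

Heavy atoms from the SMILES: 6 C, 1 N, 2 O.
Implicit hydrogens by atom environment:
  5 × C (aromatic): 1 H each → 5
  1 × C (aromatic): no H
  1 × N (charge +1): no H
  1 × O: no H
  1 × O (charge -1): no H
  Total hydrogens = 5.
Molecular formula: C6H5NO2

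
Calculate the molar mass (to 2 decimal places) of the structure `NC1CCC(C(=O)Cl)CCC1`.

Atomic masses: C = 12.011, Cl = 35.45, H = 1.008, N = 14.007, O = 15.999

175.66

Molecular formula: C8H14ClNO.
M = 8×12.011 + 1×35.45 + 14×1.008 + 1×14.007 + 1×15.999 = 175.66 g/mol.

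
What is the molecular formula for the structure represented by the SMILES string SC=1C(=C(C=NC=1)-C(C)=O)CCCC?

Heavy atoms from the SMILES: 11 C, 1 N, 1 O, 1 S.
Implicit hydrogens by atom environment:
  3 × C: 2 H each → 6
  3 × C (aromatic): no H
  2 × C: 3 H each → 6
  2 × C (aromatic): 1 H each → 2
  1 × C: no H
  1 × N (aromatic): no H
  1 × O: no H
  1 × S: 1 H
  Total hydrogens = 15.
Molecular formula: C11H15NOS

C11H15NOS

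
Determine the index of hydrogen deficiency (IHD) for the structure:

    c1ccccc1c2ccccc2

Molecular formula from the SMILES: C12H10.
DoU = (2C + 2 + N − H − X)/2 = (2·12 + 2 + 0 − 10 − 0)/2 = 16/2 = 8.
(Structurally: 2 ring(s) + 6 π bond(s) = 8.)

8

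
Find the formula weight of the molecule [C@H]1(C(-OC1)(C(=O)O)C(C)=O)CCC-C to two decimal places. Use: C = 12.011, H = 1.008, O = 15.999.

200.23

Molecular formula: C10H16O4.
M = 10×12.011 + 16×1.008 + 4×15.999 = 200.23 g/mol.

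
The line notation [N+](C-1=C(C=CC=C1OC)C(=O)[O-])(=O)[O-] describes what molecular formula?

C8H6NO5-

Heavy atoms from the SMILES: 8 C, 1 N, 5 O.
Implicit hydrogens by atom environment:
  3 × C (aromatic): 1 H each → 3
  3 × C (aromatic): no H
  3 × O: no H
  2 × O (charge -1): no H
  1 × C: 3 H
  1 × C: no H
  1 × N (charge +1): no H
  Total hydrogens = 6.
Net charge -1.
Molecular formula: C8H6NO5-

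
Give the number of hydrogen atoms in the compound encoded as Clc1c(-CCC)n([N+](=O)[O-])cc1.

Hydrogens are implicit in SMILES; fill each atom to its normal valence:
  2 × C: 2 H each → 4
  2 × C (aromatic): 1 H each → 2
  2 × C (aromatic): no H
  1 × C: 3 H
  1 × Cl: no H
  1 × N (aromatic): no H
  1 × N (charge +1): no H
  1 × O: no H
  1 × O (charge -1): no H
  Total hydrogens = 9.

9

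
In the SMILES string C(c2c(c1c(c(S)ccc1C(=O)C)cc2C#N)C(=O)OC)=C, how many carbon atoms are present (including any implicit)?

17

The symbol for carbon appears 17 times in the SMILES. Lowercase c denotes aromatic carbon and counts toward C.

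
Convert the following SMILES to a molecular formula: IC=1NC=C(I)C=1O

C4H3I2NO

Heavy atoms from the SMILES: 4 C, 2 I, 1 N, 1 O.
Implicit hydrogens by atom environment:
  3 × C (aromatic): no H
  2 × I: no H
  1 × C (aromatic): 1 H
  1 × N (aromatic): 1 H
  1 × O: 1 H
  Total hydrogens = 3.
Molecular formula: C4H3I2NO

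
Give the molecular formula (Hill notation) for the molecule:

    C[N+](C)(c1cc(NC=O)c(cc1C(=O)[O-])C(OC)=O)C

C13H16N2O5

Heavy atoms from the SMILES: 13 C, 2 N, 5 O.
Implicit hydrogens by atom environment:
  4 × C: 3 H each → 12
  4 × C (aromatic): no H
  4 × O: no H
  2 × C (aromatic): 1 H each → 2
  2 × C: no H
  1 × C: 1 H
  1 × N: 1 H
  1 × N (charge +1): no H
  1 × O (charge -1): no H
  Total hydrogens = 16.
Molecular formula: C13H16N2O5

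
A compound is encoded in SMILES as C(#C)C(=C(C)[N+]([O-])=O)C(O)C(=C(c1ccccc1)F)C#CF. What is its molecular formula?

C16H11F2NO3

Heavy atoms from the SMILES: 16 C, 2 F, 1 N, 3 O.
Implicit hydrogens by atom environment:
  7 × C: no H
  5 × C (aromatic): 1 H each → 5
  2 × C: 1 H each → 2
  2 × F: no H
  1 × C: 3 H
  1 × C (aromatic): no H
  1 × N (charge +1): no H
  1 × O: 1 H
  1 × O: no H
  1 × O (charge -1): no H
  Total hydrogens = 11.
Molecular formula: C16H11F2NO3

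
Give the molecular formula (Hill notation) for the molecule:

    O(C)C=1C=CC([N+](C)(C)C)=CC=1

C10H16NO+

Heavy atoms from the SMILES: 10 C, 1 N, 1 O.
Implicit hydrogens by atom environment:
  4 × C: 3 H each → 12
  4 × C (aromatic): 1 H each → 4
  2 × C (aromatic): no H
  1 × N (charge +1): no H
  1 × O: no H
  Total hydrogens = 16.
Net charge +1.
Molecular formula: C10H16NO+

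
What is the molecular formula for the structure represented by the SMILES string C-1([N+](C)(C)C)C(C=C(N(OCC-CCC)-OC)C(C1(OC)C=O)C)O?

Heavy atoms from the SMILES: 18 C, 2 N, 5 O.
Implicit hydrogens by atom environment:
  7 × C: 3 H each → 21
  5 × C: 1 H each → 5
  4 × C: 2 H each → 8
  4 × O: no H
  2 × C: no H
  1 × N: no H
  1 × N (charge +1): no H
  1 × O: 1 H
  Total hydrogens = 35.
Net charge +1.
Molecular formula: C18H35N2O5+

C18H35N2O5+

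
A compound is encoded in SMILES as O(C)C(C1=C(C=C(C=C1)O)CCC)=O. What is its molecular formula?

Heavy atoms from the SMILES: 11 C, 3 O.
Implicit hydrogens by atom environment:
  3 × C (aromatic): 1 H each → 3
  3 × C (aromatic): no H
  2 × C: 3 H each → 6
  2 × C: 2 H each → 4
  2 × O: no H
  1 × C: no H
  1 × O: 1 H
  Total hydrogens = 14.
Molecular formula: C11H14O3

C11H14O3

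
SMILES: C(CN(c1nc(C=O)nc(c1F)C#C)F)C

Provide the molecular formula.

C10H9F2N3O

Heavy atoms from the SMILES: 10 C, 2 F, 3 N, 1 O.
Implicit hydrogens by atom environment:
  4 × C (aromatic): no H
  2 × C: 2 H each → 4
  2 × C: 1 H each → 2
  2 × F: no H
  2 × N (aromatic): no H
  1 × C: 3 H
  1 × C: no H
  1 × N: no H
  1 × O: no H
  Total hydrogens = 9.
Molecular formula: C10H9F2N3O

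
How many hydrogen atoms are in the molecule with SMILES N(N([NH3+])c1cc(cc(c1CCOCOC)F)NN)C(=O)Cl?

18

Hydrogens are implicit in SMILES; fill each atom to its normal valence:
  4 × C (aromatic): no H
  3 × C: 2 H each → 6
  3 × O: no H
  2 × C (aromatic): 1 H each → 2
  2 × N: 1 H each → 2
  1 × C: 3 H
  1 × C: no H
  1 × Cl: no H
  1 × F: no H
  1 × N (charge +1): 3 H
  1 × N: 2 H
  1 × N: no H
  Total hydrogens = 18.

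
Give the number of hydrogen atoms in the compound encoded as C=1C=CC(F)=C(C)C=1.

7

Hydrogens are implicit in SMILES; fill each atom to its normal valence:
  4 × C (aromatic): 1 H each → 4
  2 × C (aromatic): no H
  1 × C: 3 H
  1 × F: no H
  Total hydrogens = 7.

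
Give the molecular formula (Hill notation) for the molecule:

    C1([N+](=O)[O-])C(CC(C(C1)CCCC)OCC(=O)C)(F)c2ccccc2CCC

C22H32FNO4

Heavy atoms from the SMILES: 22 C, 1 F, 1 N, 4 O.
Implicit hydrogens by atom environment:
  8 × C: 2 H each → 16
  4 × C (aromatic): 1 H each → 4
  3 × C: 3 H each → 9
  3 × C: 1 H each → 3
  3 × O: no H
  2 × C: no H
  2 × C (aromatic): no H
  1 × F: no H
  1 × N (charge +1): no H
  1 × O (charge -1): no H
  Total hydrogens = 32.
Molecular formula: C22H32FNO4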